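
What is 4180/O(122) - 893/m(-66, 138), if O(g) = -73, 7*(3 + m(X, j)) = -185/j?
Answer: 50085634/225059 ≈ 222.54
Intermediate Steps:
m(X, j) = -3 - 185/(7*j) (m(X, j) = -3 + (-185/j)/7 = -3 - 185/(7*j))
4180/O(122) - 893/m(-66, 138) = 4180/(-73) - 893/(-3 - 185/7/138) = 4180*(-1/73) - 893/(-3 - 185/7*1/138) = -4180/73 - 893/(-3 - 185/966) = -4180/73 - 893/(-3083/966) = -4180/73 - 893*(-966/3083) = -4180/73 + 862638/3083 = 50085634/225059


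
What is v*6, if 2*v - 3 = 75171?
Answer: 225522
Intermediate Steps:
v = 37587 (v = 3/2 + (1/2)*75171 = 3/2 + 75171/2 = 37587)
v*6 = 37587*6 = 225522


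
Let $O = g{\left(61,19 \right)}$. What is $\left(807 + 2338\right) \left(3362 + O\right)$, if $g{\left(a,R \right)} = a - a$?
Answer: $10573490$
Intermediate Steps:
$g{\left(a,R \right)} = 0$
$O = 0$
$\left(807 + 2338\right) \left(3362 + O\right) = \left(807 + 2338\right) \left(3362 + 0\right) = 3145 \cdot 3362 = 10573490$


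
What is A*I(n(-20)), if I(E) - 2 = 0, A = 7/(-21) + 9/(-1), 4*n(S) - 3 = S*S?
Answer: -56/3 ≈ -18.667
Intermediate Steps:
n(S) = 3/4 + S**2/4 (n(S) = 3/4 + (S*S)/4 = 3/4 + S**2/4)
A = -28/3 (A = 7*(-1/21) + 9*(-1) = -1/3 - 9 = -28/3 ≈ -9.3333)
I(E) = 2 (I(E) = 2 + 0 = 2)
A*I(n(-20)) = -28/3*2 = -56/3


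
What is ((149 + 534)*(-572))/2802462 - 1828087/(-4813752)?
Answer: 41570858639/172953295608 ≈ 0.24036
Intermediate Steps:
((149 + 534)*(-572))/2802462 - 1828087/(-4813752) = (683*(-572))*(1/2802462) - 1828087*(-1/4813752) = -390676*1/2802462 + 1828087/4813752 = -15026/107787 + 1828087/4813752 = 41570858639/172953295608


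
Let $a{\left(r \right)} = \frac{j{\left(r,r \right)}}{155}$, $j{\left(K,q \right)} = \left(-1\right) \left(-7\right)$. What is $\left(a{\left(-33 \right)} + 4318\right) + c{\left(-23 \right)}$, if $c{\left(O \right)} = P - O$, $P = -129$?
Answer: $\frac{652867}{155} \approx 4212.0$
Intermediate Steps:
$j{\left(K,q \right)} = 7$
$c{\left(O \right)} = -129 - O$
$a{\left(r \right)} = \frac{7}{155}$
$\left(a{\left(-33 \right)} + 4318\right) + c{\left(-23 \right)} = \left(\frac{7}{155} + 4318\right) - 106 = \frac{669297}{155} + \left(-129 + 23\right) = \frac{669297}{155} - 106 = \frac{652867}{155}$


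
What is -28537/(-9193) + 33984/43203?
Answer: 515099641/132388393 ≈ 3.8908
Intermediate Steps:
-28537/(-9193) + 33984/43203 = -28537*(-1/9193) + 33984*(1/43203) = 28537/9193 + 11328/14401 = 515099641/132388393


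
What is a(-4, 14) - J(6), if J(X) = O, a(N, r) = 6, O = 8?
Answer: -2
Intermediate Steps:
J(X) = 8
a(-4, 14) - J(6) = 6 - 1*8 = 6 - 8 = -2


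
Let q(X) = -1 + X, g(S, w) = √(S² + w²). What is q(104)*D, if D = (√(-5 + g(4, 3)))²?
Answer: 0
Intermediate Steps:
D = 0 (D = (√(-5 + √(4² + 3²)))² = (√(-5 + √(16 + 9)))² = (√(-5 + √25))² = (√(-5 + 5))² = (√0)² = 0² = 0)
q(104)*D = (-1 + 104)*0 = 103*0 = 0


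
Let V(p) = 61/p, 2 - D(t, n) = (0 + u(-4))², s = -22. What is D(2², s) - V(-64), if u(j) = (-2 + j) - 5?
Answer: -7555/64 ≈ -118.05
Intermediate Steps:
u(j) = -7 + j
D(t, n) = -119 (D(t, n) = 2 - (0 + (-7 - 4))² = 2 - (0 - 11)² = 2 - 1*(-11)² = 2 - 1*121 = 2 - 121 = -119)
D(2², s) - V(-64) = -119 - 61/(-64) = -119 - 61*(-1)/64 = -119 - 1*(-61/64) = -119 + 61/64 = -7555/64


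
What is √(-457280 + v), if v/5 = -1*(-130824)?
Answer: 2*√49210 ≈ 443.67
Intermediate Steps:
v = 654120 (v = 5*(-1*(-130824)) = 5*130824 = 654120)
√(-457280 + v) = √(-457280 + 654120) = √196840 = 2*√49210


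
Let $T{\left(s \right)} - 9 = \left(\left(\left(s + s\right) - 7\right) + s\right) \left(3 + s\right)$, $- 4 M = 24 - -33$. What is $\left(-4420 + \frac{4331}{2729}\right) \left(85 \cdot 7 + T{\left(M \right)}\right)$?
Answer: $- \frac{224505090531}{43664} \approx -5.1416 \cdot 10^{6}$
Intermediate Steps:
$M = - \frac{57}{4}$ ($M = - \frac{24 - -33}{4} = - \frac{24 + 33}{4} = \left(- \frac{1}{4}\right) 57 = - \frac{57}{4} \approx -14.25$)
$T{\left(s \right)} = 9 + \left(-7 + 3 s\right) \left(3 + s\right)$ ($T{\left(s \right)} = 9 + \left(\left(\left(s + s\right) - 7\right) + s\right) \left(3 + s\right) = 9 + \left(\left(2 s - 7\right) + s\right) \left(3 + s\right) = 9 + \left(\left(-7 + 2 s\right) + s\right) \left(3 + s\right) = 9 + \left(-7 + 3 s\right) \left(3 + s\right)$)
$\left(-4420 + \frac{4331}{2729}\right) \left(85 \cdot 7 + T{\left(M \right)}\right) = \left(-4420 + \frac{4331}{2729}\right) \left(85 \cdot 7 + \left(-12 + 2 \left(- \frac{57}{4}\right) + 3 \left(- \frac{57}{4}\right)^{2}\right)\right) = \left(-4420 + 4331 \cdot \frac{1}{2729}\right) \left(595 - - \frac{9099}{16}\right) = \left(-4420 + \frac{4331}{2729}\right) \left(595 - - \frac{9099}{16}\right) = - \frac{12057849 \left(595 + \frac{9099}{16}\right)}{2729} = \left(- \frac{12057849}{2729}\right) \frac{18619}{16} = - \frac{224505090531}{43664}$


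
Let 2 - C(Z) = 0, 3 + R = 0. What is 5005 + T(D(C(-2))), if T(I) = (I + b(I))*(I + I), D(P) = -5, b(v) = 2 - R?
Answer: 5005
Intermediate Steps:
R = -3 (R = -3 + 0 = -3)
C(Z) = 2 (C(Z) = 2 - 1*0 = 2 + 0 = 2)
b(v) = 5 (b(v) = 2 - 1*(-3) = 2 + 3 = 5)
T(I) = 2*I*(5 + I) (T(I) = (I + 5)*(I + I) = (5 + I)*(2*I) = 2*I*(5 + I))
5005 + T(D(C(-2))) = 5005 + 2*(-5)*(5 - 5) = 5005 + 2*(-5)*0 = 5005 + 0 = 5005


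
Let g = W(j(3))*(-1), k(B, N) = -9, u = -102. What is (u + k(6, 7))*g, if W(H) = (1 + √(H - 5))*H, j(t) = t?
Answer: 333 + 333*I*√2 ≈ 333.0 + 470.93*I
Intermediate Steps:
W(H) = H*(1 + √(-5 + H)) (W(H) = (1 + √(-5 + H))*H = H*(1 + √(-5 + H)))
g = -3 - 3*I*√2 (g = (3*(1 + √(-5 + 3)))*(-1) = (3*(1 + √(-2)))*(-1) = (3*(1 + I*√2))*(-1) = (3 + 3*I*√2)*(-1) = -3 - 3*I*√2 ≈ -3.0 - 4.2426*I)
(u + k(6, 7))*g = (-102 - 9)*(-3 - 3*I*√2) = -111*(-3 - 3*I*√2) = 333 + 333*I*√2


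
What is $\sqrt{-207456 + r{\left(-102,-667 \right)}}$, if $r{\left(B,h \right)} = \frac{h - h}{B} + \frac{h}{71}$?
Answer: $\frac{i \sqrt{1045833053}}{71} \approx 455.48 i$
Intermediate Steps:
$r{\left(B,h \right)} = \frac{h}{71}$ ($r{\left(B,h \right)} = \frac{0}{B} + h \frac{1}{71} = 0 + \frac{h}{71} = \frac{h}{71}$)
$\sqrt{-207456 + r{\left(-102,-667 \right)}} = \sqrt{-207456 + \frac{1}{71} \left(-667\right)} = \sqrt{-207456 - \frac{667}{71}} = \sqrt{- \frac{14730043}{71}} = \frac{i \sqrt{1045833053}}{71}$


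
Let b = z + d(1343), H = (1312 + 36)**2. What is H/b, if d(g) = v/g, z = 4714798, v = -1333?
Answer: 2440370672/6331972381 ≈ 0.38540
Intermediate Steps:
H = 1817104 (H = 1348**2 = 1817104)
d(g) = -1333/g
b = 6331972381/1343 (b = 4714798 - 1333/1343 = 6331972381/1343 ≈ 4.7148e+6)
H/b = 1817104/(6331972381/1343) = 1817104*(1343/6331972381) = 2440370672/6331972381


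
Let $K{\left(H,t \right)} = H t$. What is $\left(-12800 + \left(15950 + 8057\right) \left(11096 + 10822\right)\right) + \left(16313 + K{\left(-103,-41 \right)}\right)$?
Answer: $526193162$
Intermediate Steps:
$\left(-12800 + \left(15950 + 8057\right) \left(11096 + 10822\right)\right) + \left(16313 + K{\left(-103,-41 \right)}\right) = \left(-12800 + \left(15950 + 8057\right) \left(11096 + 10822\right)\right) + \left(16313 - -4223\right) = \left(-12800 + 24007 \cdot 21918\right) + \left(16313 + 4223\right) = \left(-12800 + 526185426\right) + 20536 = 526172626 + 20536 = 526193162$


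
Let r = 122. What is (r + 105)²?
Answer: 51529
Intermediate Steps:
(r + 105)² = (122 + 105)² = 227² = 51529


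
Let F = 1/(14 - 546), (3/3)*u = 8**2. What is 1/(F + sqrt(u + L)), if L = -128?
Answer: -532/18113537 - 2264192*I/18113537 ≈ -2.937e-5 - 0.125*I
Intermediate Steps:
u = 64 (u = 8**2 = 64)
F = -1/532 (F = 1/(-532) = -1/532 ≈ -0.0018797)
1/(F + sqrt(u + L)) = 1/(-1/532 + sqrt(64 - 128)) = 1/(-1/532 + sqrt(-64)) = 1/(-1/532 + 8*I) = 283024*(-1/532 - 8*I)/18113537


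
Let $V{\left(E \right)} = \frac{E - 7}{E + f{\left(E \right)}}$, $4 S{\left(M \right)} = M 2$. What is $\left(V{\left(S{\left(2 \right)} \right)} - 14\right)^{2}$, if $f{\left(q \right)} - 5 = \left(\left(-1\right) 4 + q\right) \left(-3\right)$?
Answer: $\frac{5184}{25} \approx 207.36$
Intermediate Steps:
$S{\left(M \right)} = \frac{M}{2}$ ($S{\left(M \right)} = \frac{M 2}{4} = \frac{2 M}{4} = \frac{M}{2}$)
$f{\left(q \right)} = 17 - 3 q$ ($f{\left(q \right)} = 5 + \left(\left(-1\right) 4 + q\right) \left(-3\right) = 5 + \left(-4 + q\right) \left(-3\right) = 5 - \left(-12 + 3 q\right) = 17 - 3 q$)
$V{\left(E \right)} = \frac{-7 + E}{17 - 2 E}$ ($V{\left(E \right)} = \frac{E - 7}{E - \left(-17 + 3 E\right)} = \frac{-7 + E}{17 - 2 E}$)
$\left(V{\left(S{\left(2 \right)} \right)} - 14\right)^{2} = \left(\frac{7 - \frac{1}{2} \cdot 2}{-17 + 2 \cdot \frac{1}{2} \cdot 2} - 14\right)^{2} = \left(\frac{7 - 1}{-17 + 2 \cdot 1} - 14\right)^{2} = \left(\frac{7 - 1}{-17 + 2} - 14\right)^{2} = \left(\frac{1}{-15} \cdot 6 - 14\right)^{2} = \left(\left(- \frac{1}{15}\right) 6 - 14\right)^{2} = \left(- \frac{2}{5} - 14\right)^{2} = \left(- \frac{72}{5}\right)^{2} = \frac{5184}{25}$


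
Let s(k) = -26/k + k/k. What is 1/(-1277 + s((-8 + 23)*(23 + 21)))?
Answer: -330/421093 ≈ -0.00078367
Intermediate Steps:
s(k) = 1 - 26/k (s(k) = -26/k + 1 = 1 - 26/k)
1/(-1277 + s((-8 + 23)*(23 + 21))) = 1/(-1277 + (-26 + (-8 + 23)*(23 + 21))/(((-8 + 23)*(23 + 21)))) = 1/(-1277 + (-26 + 15*44)/((15*44))) = 1/(-1277 + (-26 + 660)/660) = 1/(-1277 + (1/660)*634) = 1/(-1277 + 317/330) = 1/(-421093/330) = -330/421093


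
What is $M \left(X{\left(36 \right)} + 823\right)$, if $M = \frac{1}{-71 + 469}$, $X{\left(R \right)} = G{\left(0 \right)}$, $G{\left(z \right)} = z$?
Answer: $\frac{823}{398} \approx 2.0678$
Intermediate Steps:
$X{\left(R \right)} = 0$
$M = \frac{1}{398} \approx 0.0025126$
$M \left(X{\left(36 \right)} + 823\right) = \frac{0 + 823}{398} = \frac{1}{398} \cdot 823 = \frac{823}{398}$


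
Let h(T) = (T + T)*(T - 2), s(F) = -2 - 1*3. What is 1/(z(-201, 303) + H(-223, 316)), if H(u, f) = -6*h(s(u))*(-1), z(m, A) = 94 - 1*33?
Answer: 1/481 ≈ 0.0020790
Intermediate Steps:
z(m, A) = 61 (z(m, A) = 94 - 33 = 61)
s(F) = -5 (s(F) = -2 - 3 = -5)
h(T) = 2*T*(-2 + T) (h(T) = (2*T)*(-2 + T) = 2*T*(-2 + T))
H(u, f) = 420 (H(u, f) = -12*(-5)*(-2 - 5)*(-1) = -12*(-5)*(-7)*(-1) = -6*70*(-1) = -420*(-1) = 420)
1/(z(-201, 303) + H(-223, 316)) = 1/(61 + 420) = 1/481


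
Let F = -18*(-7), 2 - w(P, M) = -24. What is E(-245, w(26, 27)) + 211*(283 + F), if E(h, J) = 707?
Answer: 87006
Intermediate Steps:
w(P, M) = 26 (w(P, M) = 2 - 1*(-24) = 2 + 24 = 26)
F = 126
E(-245, w(26, 27)) + 211*(283 + F) = 707 + 211*(283 + 126) = 707 + 211*409 = 707 + 86299 = 87006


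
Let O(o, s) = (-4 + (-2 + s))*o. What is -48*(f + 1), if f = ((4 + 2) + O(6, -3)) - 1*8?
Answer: 2640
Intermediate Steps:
O(o, s) = o*(-6 + s) (O(o, s) = (-6 + s)*o = o*(-6 + s))
f = -56 (f = ((4 + 2) + 6*(-6 - 3)) - 1*8 = (6 + 6*(-9)) - 8 = (6 - 54) - 8 = -48 - 8 = -56)
-48*(f + 1) = -48*(-56 + 1) = -48*(-55) = 2640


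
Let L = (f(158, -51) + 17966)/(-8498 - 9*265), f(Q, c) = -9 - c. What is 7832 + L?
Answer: 85217648/10883 ≈ 7830.3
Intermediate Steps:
L = -18008/10883 (L = ((-9 - 1*(-51)) + 17966)/(-8498 - 9*265) = ((-9 + 51) + 17966)/(-8498 - 2385) = (42 + 17966)/(-10883) = 18008*(-1/10883) = -18008/10883 ≈ -1.6547)
7832 + L = 7832 - 18008/10883 = 85217648/10883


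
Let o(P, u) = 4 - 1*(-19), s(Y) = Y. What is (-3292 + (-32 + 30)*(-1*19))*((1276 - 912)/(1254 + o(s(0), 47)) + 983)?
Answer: -4085901370/1277 ≈ -3.1996e+6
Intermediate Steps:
o(P, u) = 23 (o(P, u) = 4 + 19 = 23)
(-3292 + (-32 + 30)*(-1*19))*((1276 - 912)/(1254 + o(s(0), 47)) + 983) = (-3292 + (-32 + 30)*(-1*19))*((1276 - 912)/(1254 + 23) + 983) = (-3292 - 2*(-19))*(364/1277 + 983) = (-3292 + 38)*(364*(1/1277) + 983) = -3254*(364/1277 + 983) = -3254*1255655/1277 = -4085901370/1277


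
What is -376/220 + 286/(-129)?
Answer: -27856/7095 ≈ -3.9261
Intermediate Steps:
-376/220 + 286/(-129) = -376*1/220 + 286*(-1/129) = -94/55 - 286/129 = -27856/7095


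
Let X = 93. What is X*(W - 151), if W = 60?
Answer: -8463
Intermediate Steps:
X*(W - 151) = 93*(60 - 151) = 93*(-91) = -8463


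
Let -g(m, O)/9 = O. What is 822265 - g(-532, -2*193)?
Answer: 818791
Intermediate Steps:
g(m, O) = -9*O
822265 - g(-532, -2*193) = 822265 - (-9)*(-2*193) = 822265 - (-9)*(-386) = 822265 - 1*3474 = 822265 - 3474 = 818791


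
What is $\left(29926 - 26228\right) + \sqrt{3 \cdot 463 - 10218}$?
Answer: $3698 + 9 i \sqrt{109} \approx 3698.0 + 93.963 i$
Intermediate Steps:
$\left(29926 - 26228\right) + \sqrt{3 \cdot 463 - 10218} = 3698 + \sqrt{1389 - 10218} = 3698 + \sqrt{-8829} = 3698 + 9 i \sqrt{109}$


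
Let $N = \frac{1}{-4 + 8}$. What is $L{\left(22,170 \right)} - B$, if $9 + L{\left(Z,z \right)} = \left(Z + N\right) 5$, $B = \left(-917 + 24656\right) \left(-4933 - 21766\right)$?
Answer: $\frac{2535230653}{4} \approx 6.3381 \cdot 10^{8}$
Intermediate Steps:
$N = \frac{1}{4} \approx 0.25$
$B = -633807561$ ($B = 23739 \left(-26699\right) = -633807561$)
$L{\left(Z,z \right)} = - \frac{31}{4} + 5 Z$ ($L{\left(Z,z \right)} = -9 + \left(Z + \frac{1}{4}\right) 5 = -9 + \left(\frac{1}{4} + Z\right) 5 = -9 + \left(\frac{5}{4} + 5 Z\right) = - \frac{31}{4} + 5 Z$)
$L{\left(22,170 \right)} - B = \left(- \frac{31}{4} + 5 \cdot 22\right) - -633807561 = \left(- \frac{31}{4} + 110\right) + 633807561 = \frac{409}{4} + 633807561 = \frac{2535230653}{4}$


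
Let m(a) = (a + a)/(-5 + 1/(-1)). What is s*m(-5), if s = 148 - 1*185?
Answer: -185/3 ≈ -61.667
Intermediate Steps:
s = -37 (s = 148 - 185 = -37)
m(a) = -a/3 (m(a) = (2*a)/(-5 - 1) = (2*a)/(-6) = (2*a)*(-⅙) = -a/3)
s*m(-5) = -(-37)*(-5)/3 = -37*5/3 = -185/3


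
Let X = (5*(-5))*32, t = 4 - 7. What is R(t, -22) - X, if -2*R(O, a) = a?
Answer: 811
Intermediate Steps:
t = -3
X = -800 (X = -25*32 = -800)
R(O, a) = -a/2
R(t, -22) - X = -1/2*(-22) - 1*(-800) = 11 + 800 = 811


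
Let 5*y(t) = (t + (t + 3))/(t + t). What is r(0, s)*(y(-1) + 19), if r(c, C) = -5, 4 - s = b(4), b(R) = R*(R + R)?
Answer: -189/2 ≈ -94.500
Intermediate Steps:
b(R) = 2*R**2 (b(R) = R*(2*R) = 2*R**2)
s = -28 (s = 4 - 2*4**2 = 4 - 2*16 = 4 - 1*32 = 4 - 32 = -28)
y(t) = (3 + 2*t)/(10*t) (y(t) = ((t + (t + 3))/(t + t))/5 = ((t + (3 + t))/((2*t)))/5 = ((3 + 2*t)*(1/(2*t)))/5 = ((3 + 2*t)/(2*t))/5 = (3 + 2*t)/(10*t))
r(0, s)*(y(-1) + 19) = -5*((1/10)*(3 + 2*(-1))/(-1) + 19) = -5*((1/10)*(-1)*(3 - 2) + 19) = -5*((1/10)*(-1)*1 + 19) = -5*(-1/10 + 19) = -5*189/10 = -189/2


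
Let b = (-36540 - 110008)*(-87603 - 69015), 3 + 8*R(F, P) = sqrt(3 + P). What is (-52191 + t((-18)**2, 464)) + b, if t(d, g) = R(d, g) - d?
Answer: 183616017189/8 + sqrt(467)/8 ≈ 2.2952e+10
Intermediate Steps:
R(F, P) = -3/8 + sqrt(3 + P)/8
b = 22952054664 (b = -146548*(-156618) = 22952054664)
t(d, g) = -3/8 - d + sqrt(3 + g)/8 (t(d, g) = (-3/8 + sqrt(3 + g)/8) - d = -3/8 - d + sqrt(3 + g)/8)
(-52191 + t((-18)**2, 464)) + b = (-52191 + (-3/8 - 1*(-18)**2 + sqrt(3 + 464)/8)) + 22952054664 = (-52191 + (-3/8 - 1*324 + sqrt(467)/8)) + 22952054664 = (-52191 + (-3/8 - 324 + sqrt(467)/8)) + 22952054664 = (-52191 + (-2595/8 + sqrt(467)/8)) + 22952054664 = (-420123/8 + sqrt(467)/8) + 22952054664 = 183616017189/8 + sqrt(467)/8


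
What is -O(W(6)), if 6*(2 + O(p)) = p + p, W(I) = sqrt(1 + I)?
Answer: 2 - sqrt(7)/3 ≈ 1.1181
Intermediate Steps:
O(p) = -2 + p/3 (O(p) = -2 + (p + p)/6 = -2 + (2*p)/6 = -2 + p/3)
-O(W(6)) = -(-2 + sqrt(1 + 6)/3) = -(-2 + sqrt(7)/3) = 2 - sqrt(7)/3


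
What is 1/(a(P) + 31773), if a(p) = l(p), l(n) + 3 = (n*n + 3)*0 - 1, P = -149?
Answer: 1/31769 ≈ 3.1477e-5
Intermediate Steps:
l(n) = -4 (l(n) = -3 + ((n*n + 3)*0 - 1) = -3 + ((n**2 + 3)*0 - 1) = -3 + ((3 + n**2)*0 - 1) = -3 + (0 - 1) = -3 - 1 = -4)
a(p) = -4
1/(a(P) + 31773) = 1/(-4 + 31773) = 1/31769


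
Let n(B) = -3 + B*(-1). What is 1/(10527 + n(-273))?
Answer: 1/10797 ≈ 9.2618e-5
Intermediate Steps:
n(B) = -3 - B
1/(10527 + n(-273)) = 1/(10527 + (-3 - 1*(-273))) = 1/(10527 + (-3 + 273)) = 1/(10527 + 270) = 1/10797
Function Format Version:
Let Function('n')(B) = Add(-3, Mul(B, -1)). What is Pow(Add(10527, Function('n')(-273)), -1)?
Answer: Rational(1, 10797) ≈ 9.2618e-5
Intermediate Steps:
Function('n')(B) = Add(-3, Mul(-1, B))
Pow(Add(10527, Function('n')(-273)), -1) = Pow(Add(10527, Add(-3, Mul(-1, -273))), -1) = Pow(Add(10527, Add(-3, 273)), -1) = Pow(Add(10527, 270), -1) = Pow(10797, -1) = Rational(1, 10797)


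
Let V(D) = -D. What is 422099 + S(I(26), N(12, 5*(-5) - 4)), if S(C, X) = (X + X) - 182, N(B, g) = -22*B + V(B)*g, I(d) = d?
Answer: 422085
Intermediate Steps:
N(B, g) = -22*B - B*g (N(B, g) = -22*B + (-B)*g = -22*B - B*g)
S(C, X) = -182 + 2*X (S(C, X) = 2*X - 182 = -182 + 2*X)
422099 + S(I(26), N(12, 5*(-5) - 4)) = 422099 + (-182 + 2*(12*(-22 - (5*(-5) - 4)))) = 422099 + (-182 + 2*(12*(-22 - (-25 - 4)))) = 422099 + (-182 + 2*(12*(-22 - 1*(-29)))) = 422099 + (-182 + 2*(12*(-22 + 29))) = 422099 + (-182 + 2*(12*7)) = 422099 + (-182 + 2*84) = 422099 + (-182 + 168) = 422099 - 14 = 422085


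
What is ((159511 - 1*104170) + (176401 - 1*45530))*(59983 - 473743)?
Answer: -77047077120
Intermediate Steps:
((159511 - 1*104170) + (176401 - 1*45530))*(59983 - 473743) = ((159511 - 104170) + (176401 - 45530))*(-413760) = (55341 + 130871)*(-413760) = 186212*(-413760) = -77047077120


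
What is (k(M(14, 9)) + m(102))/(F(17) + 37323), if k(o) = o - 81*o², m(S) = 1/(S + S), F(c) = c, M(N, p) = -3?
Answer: -149327/7617360 ≈ -0.019604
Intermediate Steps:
m(S) = 1/(2*S)
(k(M(14, 9)) + m(102))/(F(17) + 37323) = (-3*(1 - 81*(-3)) + (½)/102)/(17 + 37323) = (-3*(1 + 243) + (½)*(1/102))/37340 = (-3*244 + 1/204)*(1/37340) = (-732 + 1/204)*(1/37340) = -149327/204*1/37340 = -149327/7617360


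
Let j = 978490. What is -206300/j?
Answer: -20630/97849 ≈ -0.21083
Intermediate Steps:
-206300/j = -206300/978490 = -206300*1/978490 = -20630/97849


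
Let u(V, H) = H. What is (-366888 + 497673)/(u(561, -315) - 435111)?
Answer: -43595/145142 ≈ -0.30036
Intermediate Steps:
(-366888 + 497673)/(u(561, -315) - 435111) = (-366888 + 497673)/(-315 - 435111) = 130785/(-435426) = 130785*(-1/435426) = -43595/145142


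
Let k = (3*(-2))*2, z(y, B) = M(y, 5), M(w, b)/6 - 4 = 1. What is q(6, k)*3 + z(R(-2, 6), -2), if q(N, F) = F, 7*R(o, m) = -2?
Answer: -6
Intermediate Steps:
R(o, m) = -2/7 (R(o, m) = (⅐)*(-2) = -2/7)
M(w, b) = 30 (M(w, b) = 24 + 6*1 = 24 + 6 = 30)
z(y, B) = 30
k = -12 (k = -6*2 = -12)
q(6, k)*3 + z(R(-2, 6), -2) = -12*3 + 30 = -36 + 30 = -6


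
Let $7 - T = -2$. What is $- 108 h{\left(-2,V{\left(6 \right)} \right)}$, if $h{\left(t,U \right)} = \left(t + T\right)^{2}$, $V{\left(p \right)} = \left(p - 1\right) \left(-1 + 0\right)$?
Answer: $-5292$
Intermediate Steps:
$T = 9$ ($T = 7 - -2 = 7 + 2 = 9$)
$V{\left(p \right)} = 1 - p$ ($V{\left(p \right)} = \left(-1 + p\right) \left(-1\right) = 1 - p$)
$h{\left(t,U \right)} = \left(9 + t\right)^{2}$ ($h{\left(t,U \right)} = \left(t + 9\right)^{2} = \left(9 + t\right)^{2}$)
$- 108 h{\left(-2,V{\left(6 \right)} \right)} = - 108 \left(9 - 2\right)^{2} = - 108 \cdot 7^{2} = \left(-108\right) 49 = -5292$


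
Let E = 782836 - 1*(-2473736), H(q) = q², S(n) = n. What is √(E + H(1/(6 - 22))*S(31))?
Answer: √833682463/16 ≈ 1804.6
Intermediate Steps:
E = 3256572 (E = 782836 + 2473736 = 3256572)
√(E + H(1/(6 - 22))*S(31)) = √(3256572 + (1/(6 - 22))²*31) = √(3256572 + (1/(-16))²*31) = √(3256572 + (-1/16)²*31) = √(3256572 + (1/256)*31) = √(3256572 + 31/256) = √(833682463/256) = √833682463/16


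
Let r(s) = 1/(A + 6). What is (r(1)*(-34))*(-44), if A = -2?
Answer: 374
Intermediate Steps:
r(s) = ¼ (r(s) = 1/(-2 + 6) = 1/4 = ¼)
(r(1)*(-34))*(-44) = ((¼)*(-34))*(-44) = -17/2*(-44) = 374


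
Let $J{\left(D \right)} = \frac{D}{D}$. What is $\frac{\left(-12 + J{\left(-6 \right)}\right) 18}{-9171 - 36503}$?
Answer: $\frac{99}{22837} \approx 0.0043351$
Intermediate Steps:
$J{\left(D \right)} = 1$
$\frac{\left(-12 + J{\left(-6 \right)}\right) 18}{-9171 - 36503} = \frac{\left(-12 + 1\right) 18}{-9171 - 36503} = \frac{\left(-11\right) 18}{-45674} = \left(-198\right) \left(- \frac{1}{45674}\right) = \frac{99}{22837}$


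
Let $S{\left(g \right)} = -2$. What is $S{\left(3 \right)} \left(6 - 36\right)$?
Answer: $60$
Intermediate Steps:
$S{\left(3 \right)} \left(6 - 36\right) = - 2 \left(6 - 36\right) = \left(-2\right) \left(-30\right) = 60$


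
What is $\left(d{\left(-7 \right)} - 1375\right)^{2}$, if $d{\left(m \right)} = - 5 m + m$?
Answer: $1814409$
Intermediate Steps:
$d{\left(m \right)} = - 4 m$
$\left(d{\left(-7 \right)} - 1375\right)^{2} = \left(\left(-4\right) \left(-7\right) - 1375\right)^{2} = \left(28 - 1375\right)^{2} = \left(-1347\right)^{2} = 1814409$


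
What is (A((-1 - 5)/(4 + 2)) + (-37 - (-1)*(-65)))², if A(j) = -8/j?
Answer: 8836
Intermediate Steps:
(A((-1 - 5)/(4 + 2)) + (-37 - (-1)*(-65)))² = (-8*(4 + 2)/(-1 - 5) + (-37 - (-1)*(-65)))² = (-8*(-1/1) + (-37 - 1*65))² = (-8/((-6*⅙)) + (-37 - 65))² = (-8/(-1) - 102)² = (-8*(-1) - 102)² = (8 - 102)² = (-94)² = 8836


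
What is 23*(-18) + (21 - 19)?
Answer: -412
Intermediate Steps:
23*(-18) + (21 - 19) = -414 + 2 = -412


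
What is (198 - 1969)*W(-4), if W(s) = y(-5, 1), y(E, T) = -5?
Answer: 8855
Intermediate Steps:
W(s) = -5
(198 - 1969)*W(-4) = (198 - 1969)*(-5) = -1771*(-5) = 8855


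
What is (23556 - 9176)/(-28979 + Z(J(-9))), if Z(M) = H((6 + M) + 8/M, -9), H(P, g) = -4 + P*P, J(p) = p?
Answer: -582390/1173199 ≈ -0.49641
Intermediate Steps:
H(P, g) = -4 + P²
Z(M) = -4 + (6 + M + 8/M)² (Z(M) = -4 + ((6 + M) + 8/M)² = -4 + (6 + M + 8/M)²)
(23556 - 9176)/(-28979 + Z(J(-9))) = (23556 - 9176)/(-28979 + (-4 + (8 + (-9)² + 6*(-9))²/(-9)²)) = 14380/(-28979 + (-4 + (8 + 81 - 54)²/81)) = 14380/(-28979 + (-4 + (1/81)*35²)) = 14380/(-28979 + (-4 + (1/81)*1225)) = 14380/(-28979 + (-4 + 1225/81)) = 14380/(-28979 + 901/81) = 14380/(-2346398/81) = 14380*(-81/2346398) = -582390/1173199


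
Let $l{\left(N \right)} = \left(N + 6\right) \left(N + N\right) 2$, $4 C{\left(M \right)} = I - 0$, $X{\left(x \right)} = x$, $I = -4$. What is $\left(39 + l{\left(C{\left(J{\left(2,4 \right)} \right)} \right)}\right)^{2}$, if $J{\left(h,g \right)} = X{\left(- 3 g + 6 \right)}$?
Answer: $361$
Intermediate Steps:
$J{\left(h,g \right)} = 6 - 3 g$ ($J{\left(h,g \right)} = - 3 g + 6 = 6 - 3 g$)
$C{\left(M \right)} = -1$ ($C{\left(M \right)} = \frac{-4 - 0}{4} = \frac{-4 + 0}{4} = \frac{1}{4} \left(-4\right) = -1$)
$l{\left(N \right)} = 4 N \left(6 + N\right)$ ($l{\left(N \right)} = \left(6 + N\right) 2 N 2 = 2 N \left(6 + N\right) 2 = 4 N \left(6 + N\right)$)
$\left(39 + l{\left(C{\left(J{\left(2,4 \right)} \right)} \right)}\right)^{2} = \left(39 + 4 \left(-1\right) \left(6 - 1\right)\right)^{2} = \left(39 + 4 \left(-1\right) 5\right)^{2} = \left(39 - 20\right)^{2} = 19^{2} = 361$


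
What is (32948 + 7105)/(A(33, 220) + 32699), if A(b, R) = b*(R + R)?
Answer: 40053/47219 ≈ 0.84824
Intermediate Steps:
A(b, R) = 2*R*b (A(b, R) = b*(2*R) = 2*R*b)
(32948 + 7105)/(A(33, 220) + 32699) = (32948 + 7105)/(2*220*33 + 32699) = 40053/(14520 + 32699) = 40053/47219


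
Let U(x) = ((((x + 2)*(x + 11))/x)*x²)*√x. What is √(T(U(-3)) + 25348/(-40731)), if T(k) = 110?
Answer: √181459130322/40731 ≈ 10.458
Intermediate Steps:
U(x) = x^(3/2)*(2 + x)*(11 + x) (U(x) = ((((2 + x)*(11 + x))/x)*x²)*√x = (((2 + x)*(11 + x)/x)*x²)*√x = (x*(2 + x)*(11 + x))*√x = x^(3/2)*(2 + x)*(11 + x))
√(T(U(-3)) + 25348/(-40731)) = √(110 + 25348/(-40731)) = √(110 + 25348*(-1/40731)) = √(110 - 25348/40731) = √(4455062/40731) = √181459130322/40731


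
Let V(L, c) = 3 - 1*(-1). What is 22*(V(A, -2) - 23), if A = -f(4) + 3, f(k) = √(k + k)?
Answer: -418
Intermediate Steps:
f(k) = √2*√k (f(k) = √(2*k) = √2*√k)
A = 3 - 2*√2 (A = -√2*√4 + 3 = -√2*2 + 3 = -2*√2 + 3 = 3 - 2*√2 ≈ 0.17157)
V(L, c) = 4 (V(L, c) = 3 + 1 = 4)
22*(V(A, -2) - 23) = 22*(4 - 23) = 22*(-19) = -418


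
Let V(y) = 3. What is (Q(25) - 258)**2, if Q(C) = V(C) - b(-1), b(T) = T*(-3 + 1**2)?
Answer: 66049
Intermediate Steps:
b(T) = -2*T (b(T) = T*(-3 + 1) = T*(-2) = -2*T)
Q(C) = 1 (Q(C) = 3 - (-2)*(-1) = 3 - 1*2 = 3 - 2 = 1)
(Q(25) - 258)**2 = (1 - 258)**2 = (-257)**2 = 66049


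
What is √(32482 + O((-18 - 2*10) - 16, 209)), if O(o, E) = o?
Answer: 22*√67 ≈ 180.08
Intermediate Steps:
√(32482 + O((-18 - 2*10) - 16, 209)) = √(32482 + ((-18 - 2*10) - 16)) = √(32482 + ((-18 - 20) - 16)) = √(32482 + (-38 - 16)) = √(32482 - 54) = √32428 = 22*√67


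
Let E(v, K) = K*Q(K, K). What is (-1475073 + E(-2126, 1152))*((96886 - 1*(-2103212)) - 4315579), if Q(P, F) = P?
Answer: 313025608089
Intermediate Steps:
E(v, K) = K² (E(v, K) = K*K = K²)
(-1475073 + E(-2126, 1152))*((96886 - 1*(-2103212)) - 4315579) = (-1475073 + 1152²)*((96886 - 1*(-2103212)) - 4315579) = (-1475073 + 1327104)*((96886 + 2103212) - 4315579) = -147969*(2200098 - 4315579) = -147969*(-2115481) = 313025608089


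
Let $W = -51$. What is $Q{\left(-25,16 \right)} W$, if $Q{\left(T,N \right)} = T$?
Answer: $1275$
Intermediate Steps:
$Q{\left(-25,16 \right)} W = \left(-25\right) \left(-51\right) = 1275$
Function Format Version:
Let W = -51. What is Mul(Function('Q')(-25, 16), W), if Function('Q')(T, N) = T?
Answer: 1275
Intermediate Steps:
Mul(Function('Q')(-25, 16), W) = Mul(-25, -51) = 1275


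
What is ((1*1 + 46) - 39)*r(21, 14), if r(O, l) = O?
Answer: 168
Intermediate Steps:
((1*1 + 46) - 39)*r(21, 14) = ((1*1 + 46) - 39)*21 = ((1 + 46) - 39)*21 = (47 - 39)*21 = 8*21 = 168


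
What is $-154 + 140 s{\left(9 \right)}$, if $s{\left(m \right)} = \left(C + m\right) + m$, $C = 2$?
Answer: $2646$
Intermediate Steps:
$s{\left(m \right)} = 2 + 2 m$ ($s{\left(m \right)} = \left(2 + m\right) + m = 2 + 2 m$)
$-154 + 140 s{\left(9 \right)} = -154 + 140 \left(2 + 2 \cdot 9\right) = -154 + 140 \left(2 + 18\right) = -154 + 140 \cdot 20 = -154 + 2800 = 2646$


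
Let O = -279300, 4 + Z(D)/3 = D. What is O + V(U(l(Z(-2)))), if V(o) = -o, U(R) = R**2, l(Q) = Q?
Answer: -279624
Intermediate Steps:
Z(D) = -12 + 3*D
O + V(U(l(Z(-2)))) = -279300 - (-12 + 3*(-2))**2 = -279300 - (-12 - 6)**2 = -279300 - 1*(-18)**2 = -279300 - 1*324 = -279300 - 324 = -279624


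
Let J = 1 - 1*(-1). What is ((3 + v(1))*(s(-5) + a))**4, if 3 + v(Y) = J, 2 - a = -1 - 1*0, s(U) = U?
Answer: 256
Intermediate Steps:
J = 2 (J = 1 + 1 = 2)
a = 3 (a = 2 - (-1 - 1*0) = 2 - (-1 + 0) = 2 - 1*(-1) = 2 + 1 = 3)
v(Y) = -1 (v(Y) = -3 + 2 = -1)
((3 + v(1))*(s(-5) + a))**4 = ((3 - 1)*(-5 + 3))**4 = (2*(-2))**4 = (-4)**4 = 256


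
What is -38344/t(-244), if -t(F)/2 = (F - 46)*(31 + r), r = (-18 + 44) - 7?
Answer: -4793/3625 ≈ -1.3222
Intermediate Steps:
r = 19 (r = 26 - 7 = 19)
t(F) = 4600 - 100*F (t(F) = -2*(F - 46)*(31 + 19) = -2*(-46 + F)*50 = -2*(-2300 + 50*F) = 4600 - 100*F)
-38344/t(-244) = -38344/(4600 - 100*(-244)) = -38344/(4600 + 24400) = -38344/29000 = -38344*1/29000 = -4793/3625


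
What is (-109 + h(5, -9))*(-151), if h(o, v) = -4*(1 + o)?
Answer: 20083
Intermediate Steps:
h(o, v) = -4 - 4*o
(-109 + h(5, -9))*(-151) = (-109 + (-4 - 4*5))*(-151) = (-109 + (-4 - 20))*(-151) = (-109 - 24)*(-151) = -133*(-151) = 20083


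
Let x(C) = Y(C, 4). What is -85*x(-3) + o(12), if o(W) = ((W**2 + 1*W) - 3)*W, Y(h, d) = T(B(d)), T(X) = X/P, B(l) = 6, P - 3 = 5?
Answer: 7089/4 ≈ 1772.3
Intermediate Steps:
P = 8 (P = 3 + 5 = 8)
T(X) = X/8
Y(h, d) = 3/4 (Y(h, d) = (1/8)*6 = 3/4)
x(C) = 3/4
o(W) = W*(-3 + W + W**2) (o(W) = ((W**2 + W) - 3)*W = ((W + W**2) - 3)*W = (-3 + W + W**2)*W = W*(-3 + W + W**2))
-85*x(-3) + o(12) = -85*3/4 + 12*(-3 + 12 + 12**2) = -255/4 + 12*(-3 + 12 + 144) = -255/4 + 12*153 = -255/4 + 1836 = 7089/4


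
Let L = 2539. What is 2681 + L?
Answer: 5220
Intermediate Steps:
2681 + L = 2681 + 2539 = 5220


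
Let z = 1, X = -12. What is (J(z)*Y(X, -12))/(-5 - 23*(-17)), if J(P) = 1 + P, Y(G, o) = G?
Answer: -12/193 ≈ -0.062176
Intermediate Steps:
(J(z)*Y(X, -12))/(-5 - 23*(-17)) = ((1 + 1)*(-12))/(-5 - 23*(-17)) = (2*(-12))/(-5 + 391) = -24/386 = -24*1/386 = -12/193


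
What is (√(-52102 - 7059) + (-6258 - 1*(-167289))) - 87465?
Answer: 73566 + I*√59161 ≈ 73566.0 + 243.23*I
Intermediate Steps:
(√(-52102 - 7059) + (-6258 - 1*(-167289))) - 87465 = (√(-59161) + (-6258 + 167289)) - 87465 = (I*√59161 + 161031) - 87465 = (161031 + I*√59161) - 87465 = 73566 + I*√59161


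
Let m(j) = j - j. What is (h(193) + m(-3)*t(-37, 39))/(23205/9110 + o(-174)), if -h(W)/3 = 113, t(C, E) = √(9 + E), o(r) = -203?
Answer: 617658/365225 ≈ 1.6912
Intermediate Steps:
h(W) = -339 (h(W) = -3*113 = -339)
m(j) = 0
(h(193) + m(-3)*t(-37, 39))/(23205/9110 + o(-174)) = (-339 + 0*√(9 + 39))/(23205/9110 - 203) = (-339 + 0*√48)/(23205*(1/9110) - 203) = (-339 + 0*(4*√3))/(4641/1822 - 203) = (-339 + 0)/(-365225/1822) = -339*(-1822/365225) = 617658/365225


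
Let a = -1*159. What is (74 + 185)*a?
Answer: -41181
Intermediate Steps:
a = -159
(74 + 185)*a = (74 + 185)*(-159) = 259*(-159) = -41181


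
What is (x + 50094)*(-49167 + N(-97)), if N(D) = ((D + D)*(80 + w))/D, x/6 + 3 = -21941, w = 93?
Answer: 3982328970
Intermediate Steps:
x = -131664 (x = -18 + 6*(-21941) = -18 - 131646 = -131664)
N(D) = 346 (N(D) = ((D + D)*(80 + 93))/D = ((2*D)*173)/D = (346*D)/D = 346)
(x + 50094)*(-49167 + N(-97)) = (-131664 + 50094)*(-49167 + 346) = -81570*(-48821) = 3982328970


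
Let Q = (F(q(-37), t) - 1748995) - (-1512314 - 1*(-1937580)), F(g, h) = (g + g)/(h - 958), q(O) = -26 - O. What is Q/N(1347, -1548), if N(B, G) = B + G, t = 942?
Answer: 5798033/536 ≈ 10817.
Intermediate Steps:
F(g, h) = 2*g/(-958 + h) (F(g, h) = (2*g)/(-958 + h) = 2*g/(-958 + h))
Q = -17394099/8 (Q = (2*(-26 - 1*(-37))/(-958 + 942) - 1748995) - (-1512314 - 1*(-1937580)) = (2*(-26 + 37)/(-16) - 1748995) - (-1512314 + 1937580) = (2*11*(-1/16) - 1748995) - 1*425266 = (-11/8 - 1748995) - 425266 = -13991971/8 - 425266 = -17394099/8 ≈ -2.1743e+6)
Q/N(1347, -1548) = -17394099/(8*(1347 - 1548)) = -17394099/8/(-201) = -17394099/8*(-1/201) = 5798033/536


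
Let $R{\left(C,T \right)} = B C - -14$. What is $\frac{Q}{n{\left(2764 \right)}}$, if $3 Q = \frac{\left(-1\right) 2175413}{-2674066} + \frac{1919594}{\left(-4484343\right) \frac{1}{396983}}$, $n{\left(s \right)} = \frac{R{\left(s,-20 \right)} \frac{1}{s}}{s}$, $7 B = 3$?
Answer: $- \frac{27243660666356790966601564}{75456067917804615} \approx -3.6105 \cdot 10^{8}$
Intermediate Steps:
$B = \frac{3}{7}$ ($B = \frac{1}{7} \cdot 3 = \frac{3}{7} \approx 0.42857$)
$R{\left(C,T \right)} = 14 + \frac{3 C}{7}$ ($R{\left(C,T \right)} = \frac{3 C}{7} - -14 = \frac{3 C}{7} + 14 = 14 + \frac{3 C}{7}$)
$n{\left(s \right)} = \frac{14 + \frac{3 s}{7}}{s^{2}}$ ($n{\left(s \right)} = \frac{\left(14 + \frac{3 s}{7}\right) \frac{1}{s}}{s} = \frac{\frac{1}{s} \left(14 + \frac{3 s}{7}\right)}{s} = \frac{14 + \frac{3 s}{7}}{s^{2}}$)
$Q = - \frac{2037752038178092873}{35974287445914}$ ($Q = \frac{\frac{\left(-1\right) 2175413}{-2674066} + \frac{1919594}{\left(-4484343\right) \frac{1}{396983}}}{3} = \frac{\left(-2175413\right) \left(- \frac{1}{2674066}\right) + \frac{1919594}{\left(-4484343\right) \frac{1}{396983}}}{3} = \frac{\frac{2175413}{2674066} + \frac{1919594}{- \frac{4484343}{396983}}}{3} = \frac{\frac{2175413}{2674066} + 1919594 \left(- \frac{396983}{4484343}\right)}{3} = \frac{\frac{2175413}{2674066} - \frac{762046184902}{4484343}}{3} = \frac{1}{3} \left(- \frac{2037752038178092873}{11991429148638}\right) = - \frac{2037752038178092873}{35974287445914} \approx -56645.0$)
$\frac{Q}{n{\left(2764 \right)}} = - \frac{2037752038178092873}{35974287445914 \frac{98 + 3 \cdot 2764}{7 \cdot 7639696}} = - \frac{2037752038178092873}{35974287445914 \cdot \frac{1}{7} \cdot \frac{1}{7639696} \left(98 + 8292\right)} = - \frac{2037752038178092873}{35974287445914 \cdot \frac{1}{7} \cdot \frac{1}{7639696} \cdot 8390} = - \frac{2037752038178092873}{35974287445914 \cdot \frac{4195}{26738936}} = \left(- \frac{2037752038178092873}{35974287445914}\right) \frac{26738936}{4195} = - \frac{27243660666356790966601564}{75456067917804615}$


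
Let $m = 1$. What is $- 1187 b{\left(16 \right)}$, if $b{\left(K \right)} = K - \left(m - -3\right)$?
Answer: $-14244$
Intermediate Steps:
$b{\left(K \right)} = -4 + K$ ($b{\left(K \right)} = K - \left(1 - -3\right) = K - \left(1 + 3\right) = K - 4 = -4 + K$)
$- 1187 b{\left(16 \right)} = - 1187 \left(-4 + 16\right) = \left(-1187\right) 12 = -14244$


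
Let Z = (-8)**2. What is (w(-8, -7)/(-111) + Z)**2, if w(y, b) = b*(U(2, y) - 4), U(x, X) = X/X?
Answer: 5574321/1369 ≈ 4071.8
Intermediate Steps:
U(x, X) = 1
w(y, b) = -3*b (w(y, b) = b*(1 - 4) = b*(-3) = -3*b)
Z = 64
(w(-8, -7)/(-111) + Z)**2 = (-3*(-7)/(-111) + 64)**2 = (21*(-1/111) + 64)**2 = (-7/37 + 64)**2 = (2361/37)**2 = 5574321/1369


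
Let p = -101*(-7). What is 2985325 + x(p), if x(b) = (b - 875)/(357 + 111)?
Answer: 116427661/39 ≈ 2.9853e+6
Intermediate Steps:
p = 707
x(b) = -875/468 + b/468 (x(b) = (-875 + b)/468 = (-875 + b)*(1/468) = -875/468 + b/468)
2985325 + x(p) = 2985325 + (-875/468 + (1/468)*707) = 2985325 + (-875/468 + 707/468) = 2985325 - 14/39 = 116427661/39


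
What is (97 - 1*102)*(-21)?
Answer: 105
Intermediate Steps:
(97 - 1*102)*(-21) = (97 - 102)*(-21) = -5*(-21) = 105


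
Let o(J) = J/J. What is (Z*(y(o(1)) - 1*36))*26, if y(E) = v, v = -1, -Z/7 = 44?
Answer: 296296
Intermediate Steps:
Z = -308 (Z = -7*44 = -308)
o(J) = 1
y(E) = -1
(Z*(y(o(1)) - 1*36))*26 = -308*(-1 - 1*36)*26 = -308*(-1 - 36)*26 = -308*(-37)*26 = 11396*26 = 296296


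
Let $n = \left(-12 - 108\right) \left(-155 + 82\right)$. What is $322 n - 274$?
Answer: $2820446$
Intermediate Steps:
$n = 8760$ ($n = \left(-120\right) \left(-73\right) = 8760$)
$322 n - 274 = 322 \cdot 8760 - 274 = 2820720 - 274 = 2820446$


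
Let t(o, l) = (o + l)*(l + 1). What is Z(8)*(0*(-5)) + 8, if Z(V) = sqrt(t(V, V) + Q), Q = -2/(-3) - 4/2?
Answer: 8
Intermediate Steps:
t(o, l) = (1 + l)*(l + o) (t(o, l) = (l + o)*(1 + l) = (1 + l)*(l + o))
Q = -4/3 (Q = -2*(-1/3) - 4*1/2 = 2/3 - 2 = -4/3 ≈ -1.3333)
Z(V) = sqrt(-4/3 + 2*V + 2*V**2) (Z(V) = sqrt((V + V + V**2 + V*V) - 4/3) = sqrt((V + V + V**2 + V**2) - 4/3) = sqrt((2*V + 2*V**2) - 4/3) = sqrt(-4/3 + 2*V + 2*V**2))
Z(8)*(0*(-5)) + 8 = (sqrt(-12 + 18*8 + 18*8**2)/3)*(0*(-5)) + 8 = (sqrt(-12 + 144 + 18*64)/3)*0 + 8 = (sqrt(-12 + 144 + 1152)/3)*0 + 8 = (sqrt(1284)/3)*0 + 8 = ((2*sqrt(321))/3)*0 + 8 = (2*sqrt(321)/3)*0 + 8 = 0 + 8 = 8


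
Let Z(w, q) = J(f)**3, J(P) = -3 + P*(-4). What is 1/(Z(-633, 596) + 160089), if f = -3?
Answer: 1/160818 ≈ 6.2182e-6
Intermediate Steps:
J(P) = -3 - 4*P
Z(w, q) = 729 (Z(w, q) = (-3 - 4*(-3))**3 = (-3 + 12)**3 = 9**3 = 729)
1/(Z(-633, 596) + 160089) = 1/(729 + 160089) = 1/160818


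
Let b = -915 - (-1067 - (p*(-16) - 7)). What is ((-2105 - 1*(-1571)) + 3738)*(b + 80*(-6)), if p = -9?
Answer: -611964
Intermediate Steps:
b = 289 (b = -915 - (-1067 - (-9*(-16) - 7)) = -915 - (-1067 - (144 - 7)) = -915 - (-1067 - 1*137) = -915 - (-1067 - 137) = -915 - 1*(-1204) = -915 + 1204 = 289)
((-2105 - 1*(-1571)) + 3738)*(b + 80*(-6)) = ((-2105 - 1*(-1571)) + 3738)*(289 + 80*(-6)) = ((-2105 + 1571) + 3738)*(289 - 480) = (-534 + 3738)*(-191) = 3204*(-191) = -611964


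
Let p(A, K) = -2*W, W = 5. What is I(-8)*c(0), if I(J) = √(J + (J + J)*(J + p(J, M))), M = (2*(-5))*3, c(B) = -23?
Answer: -46*√70 ≈ -384.86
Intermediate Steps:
M = -30 (M = -10*3 = -30)
p(A, K) = -10 (p(A, K) = -2*5 = -10)
I(J) = √(J + 2*J*(-10 + J)) (I(J) = √(J + (J + J)*(J - 10)) = √(J + (2*J)*(-10 + J)) = √(J + 2*J*(-10 + J)))
I(-8)*c(0) = √(-8*(-19 + 2*(-8)))*(-23) = √(-8*(-19 - 16))*(-23) = √(-8*(-35))*(-23) = √280*(-23) = (2*√70)*(-23) = -46*√70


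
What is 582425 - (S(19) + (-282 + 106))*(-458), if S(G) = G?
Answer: 510519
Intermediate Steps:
582425 - (S(19) + (-282 + 106))*(-458) = 582425 - (19 + (-282 + 106))*(-458) = 582425 - (19 - 176)*(-458) = 582425 - (-157)*(-458) = 582425 - 1*71906 = 582425 - 71906 = 510519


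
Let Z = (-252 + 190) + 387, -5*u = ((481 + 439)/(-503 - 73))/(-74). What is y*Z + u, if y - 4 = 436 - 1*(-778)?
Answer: 2109088777/5328 ≈ 3.9585e+5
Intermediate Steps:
y = 1218 (y = 4 + (436 - 1*(-778)) = 4 + (436 + 778) = 4 + 1214 = 1218)
u = -23/5328 (u = -(481 + 439)/(-503 - 73)/(5*(-74)) = -920/(-576)*(-1)/(5*74) = -920*(-1/576)*(-1)/(5*74) = -(-23)*(-1)/(72*74) = -⅕*115/5328 = -23/5328 ≈ -0.0043168)
Z = 325 (Z = -62 + 387 = 325)
y*Z + u = 1218*325 - 23/5328 = 395850 - 23/5328 = 2109088777/5328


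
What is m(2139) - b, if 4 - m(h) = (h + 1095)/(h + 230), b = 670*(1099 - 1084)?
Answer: -23802208/2369 ≈ -10047.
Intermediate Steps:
b = 10050 (b = 670*15 = 10050)
m(h) = 4 - (1095 + h)/(230 + h) (m(h) = 4 - (h + 1095)/(h + 230) = 4 - (1095 + h)/(230 + h))
m(2139) - b = (-175 + 3*2139)/(230 + 2139) - 1*10050 = (-175 + 6417)/2369 - 10050 = (1/2369)*6242 - 10050 = 6242/2369 - 10050 = -23802208/2369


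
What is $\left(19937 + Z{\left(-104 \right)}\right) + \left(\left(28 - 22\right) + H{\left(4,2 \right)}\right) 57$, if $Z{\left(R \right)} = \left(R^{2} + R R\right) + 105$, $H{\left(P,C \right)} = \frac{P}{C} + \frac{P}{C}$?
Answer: $42244$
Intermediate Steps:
$H{\left(P,C \right)} = \frac{2 P}{C}$
$Z{\left(R \right)} = 105 + 2 R^{2}$ ($Z{\left(R \right)} = \left(R^{2} + R^{2}\right) + 105 = 2 R^{2} + 105 = 105 + 2 R^{2}$)
$\left(19937 + Z{\left(-104 \right)}\right) + \left(\left(28 - 22\right) + H{\left(4,2 \right)}\right) 57 = \left(19937 + \left(105 + 2 \left(-104\right)^{2}\right)\right) + \left(\left(28 - 22\right) + 2 \cdot 4 \cdot \frac{1}{2}\right) 57 = \left(19937 + \left(105 + 2 \cdot 10816\right)\right) + \left(\left(28 - 22\right) + 2 \cdot 4 \cdot \frac{1}{2}\right) 57 = \left(19937 + \left(105 + 21632\right)\right) + \left(6 + 4\right) 57 = \left(19937 + 21737\right) + 10 \cdot 57 = 41674 + 570 = 42244$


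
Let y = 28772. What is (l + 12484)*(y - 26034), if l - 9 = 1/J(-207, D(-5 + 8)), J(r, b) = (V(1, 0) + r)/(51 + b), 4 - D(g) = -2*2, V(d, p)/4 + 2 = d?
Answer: 7217269432/211 ≈ 3.4205e+7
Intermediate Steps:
V(d, p) = -8 + 4*d
D(g) = 8 (D(g) = 4 - (-2)*2 = 4 - 1*(-4) = 4 + 4 = 8)
J(r, b) = (-4 + r)/(51 + b) (J(r, b) = ((-8 + 4*1) + r)/(51 + b) = ((-8 + 4) + r)/(51 + b) = (-4 + r)/(51 + b))
l = 1840/211 (l = 9 + 1/((-4 - 207)/(51 + 8)) = 9 + 1/(-211/59) = 9 - 59/211 = 1840/211 ≈ 8.7204)
(l + 12484)*(y - 26034) = (1840/211 + 12484)*(28772 - 26034) = (2635964/211)*2738 = 7217269432/211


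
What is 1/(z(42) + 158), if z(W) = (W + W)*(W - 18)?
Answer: 1/2174 ≈ 0.00045998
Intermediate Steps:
z(W) = 2*W*(-18 + W) (z(W) = (2*W)*(-18 + W) = 2*W*(-18 + W))
1/(z(42) + 158) = 1/(2*42*(-18 + 42) + 158) = 1/(2*42*24 + 158) = 1/(2016 + 158) = 1/2174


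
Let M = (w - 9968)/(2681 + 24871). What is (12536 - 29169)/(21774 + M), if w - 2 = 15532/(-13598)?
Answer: -389474269548/509846200319 ≈ -0.76391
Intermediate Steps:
w = 5832/6799 (w = 2 + 15532/(-13598) = 2 + 15532*(-1/13598) = 2 - 7766/6799 = 5832/6799 ≈ 0.85777)
M = -8470825/23415756 (M = (5832/6799 - 9968)/(2681 + 24871) = -67766600/6799/27552 = -67766600/6799*1/27552 = -8470825/23415756 ≈ -0.36176)
(12536 - 29169)/(21774 + M) = (12536 - 29169)/(21774 - 8470825/23415756) = -16633/509846200319/23415756 = -16633*23415756/509846200319 = -389474269548/509846200319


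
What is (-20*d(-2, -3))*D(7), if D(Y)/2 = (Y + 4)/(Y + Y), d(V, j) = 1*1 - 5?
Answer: 880/7 ≈ 125.71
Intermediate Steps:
d(V, j) = -4 (d(V, j) = 1 - 5 = -4)
D(Y) = (4 + Y)/Y (D(Y) = 2*((Y + 4)/(Y + Y)) = 2*((4 + Y)/((2*Y))) = 2*((4 + Y)*(1/(2*Y))) = 2*((4 + Y)/(2*Y)) = (4 + Y)/Y)
(-20*d(-2, -3))*D(7) = (-20*(-4))*((4 + 7)/7) = 80*((⅐)*11) = 80*(11/7) = 880/7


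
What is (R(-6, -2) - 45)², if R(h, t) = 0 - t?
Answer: 1849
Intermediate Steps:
R(h, t) = -t
(R(-6, -2) - 45)² = (-1*(-2) - 45)² = (2 - 45)² = (-43)² = 1849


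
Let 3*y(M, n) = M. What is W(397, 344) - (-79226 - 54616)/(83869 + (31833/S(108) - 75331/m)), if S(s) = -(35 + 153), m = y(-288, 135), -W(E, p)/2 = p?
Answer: -261657228080/381193493 ≈ -686.42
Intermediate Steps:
y(M, n) = M/3
W(E, p) = -2*p
m = -96 (m = (1/3)*(-288) = -96)
S(s) = -188 (S(s) = -1*188 = -188)
W(397, 344) - (-79226 - 54616)/(83869 + (31833/S(108) - 75331/m)) = -2*344 - (-79226 - 54616)/(83869 + (31833/(-188) - 75331/(-96))) = -688 - (-133842)/(83869 + (31833*(-1/188) - 75331*(-1/96))) = -688 - (-133842)/(83869 + (-31833/188 + 75331/96)) = -688 - (-133842)/(83869 + 2776565/4512) = -688 - (-133842)/381193493/4512 = -688 - (-133842)*4512/381193493 = -688 - 1*(-603895104/381193493) = -688 + 603895104/381193493 = -261657228080/381193493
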